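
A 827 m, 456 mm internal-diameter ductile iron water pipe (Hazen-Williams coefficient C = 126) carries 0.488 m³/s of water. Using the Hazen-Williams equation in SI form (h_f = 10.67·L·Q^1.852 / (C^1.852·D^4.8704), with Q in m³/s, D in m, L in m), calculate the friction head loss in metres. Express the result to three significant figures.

h_f = 10.67·827·0.488^1.852 / (126^1.852·0.456^4.8704) = 13.79 m

h_f ≈ 13.8 m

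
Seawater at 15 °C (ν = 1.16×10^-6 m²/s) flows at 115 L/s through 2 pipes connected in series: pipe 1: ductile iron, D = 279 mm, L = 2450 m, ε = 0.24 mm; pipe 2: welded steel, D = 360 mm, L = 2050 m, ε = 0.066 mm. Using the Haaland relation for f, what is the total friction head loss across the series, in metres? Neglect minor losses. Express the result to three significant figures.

Pipe 1: V = 1.881 m/s, Re = 4.52×10^5, ε/D = 8.60×10^-4, f = 0.01961, h_1 = f(L/D)V²/2g = 31.06 m
Pipe 2: V = 1.130 m/s, Re = 3.51×10^5, ε/D = 1.83×10^-4, f = 0.01566, h_2 = f(L/D)V²/2g = 5.801 m
Series → Q common, losses add: H = Σh = 36.86 m

H ≈ 36.9 m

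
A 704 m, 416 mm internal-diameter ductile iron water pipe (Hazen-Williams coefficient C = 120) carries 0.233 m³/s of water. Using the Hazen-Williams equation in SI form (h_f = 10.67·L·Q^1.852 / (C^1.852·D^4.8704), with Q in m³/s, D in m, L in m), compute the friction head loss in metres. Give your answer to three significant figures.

h_f ≈ 5.11 m

h_f = 10.67·704·0.233^1.852 / (120^1.852·0.416^4.8704) = 5.112 m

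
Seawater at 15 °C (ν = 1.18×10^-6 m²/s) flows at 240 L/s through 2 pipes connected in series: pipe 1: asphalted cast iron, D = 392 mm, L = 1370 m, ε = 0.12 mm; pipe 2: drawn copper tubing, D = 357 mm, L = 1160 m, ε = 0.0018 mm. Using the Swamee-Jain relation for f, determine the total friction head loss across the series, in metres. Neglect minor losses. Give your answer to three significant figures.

Pipe 1: V = 1.989 m/s, Re = 6.61×10^5, ε/D = 3.06×10^-4, f = 0.01614, h_1 = f(L/D)V²/2g = 11.37 m
Pipe 2: V = 2.398 m/s, Re = 7.25×10^5, ε/D = 5.04×10^-6, f = 0.01236, h_2 = f(L/D)V²/2g = 11.77 m
Series → Q common, losses add: H = Σh = 23.14 m

H ≈ 23.1 m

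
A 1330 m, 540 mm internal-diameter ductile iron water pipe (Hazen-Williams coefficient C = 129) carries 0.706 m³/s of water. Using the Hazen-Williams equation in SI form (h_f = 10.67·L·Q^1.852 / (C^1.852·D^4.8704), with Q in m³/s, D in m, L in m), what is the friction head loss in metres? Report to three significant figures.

h_f ≈ 18.5 m

h_f = 10.67·1330·0.706^1.852 / (129^1.852·0.540^4.8704) = 18.47 m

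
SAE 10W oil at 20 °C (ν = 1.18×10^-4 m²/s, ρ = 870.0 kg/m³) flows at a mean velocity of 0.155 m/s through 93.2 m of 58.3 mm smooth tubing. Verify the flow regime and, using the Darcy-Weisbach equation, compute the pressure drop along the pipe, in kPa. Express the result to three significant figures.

Re = VD/ν = 0.155·0.05830/1.18×10^-4 = 76.6 → laminar (Re < 2300)
f = 64/Re = 0.8357
h_f = f(L/D)V²/(2g) = 0.8357·(93.2/0.05830)·0.155²/(2·9.81) = 1.636 m
Δp = ρg·h_f = 870.0·9.81·1.636 = 13.96 kPa

Δp ≈ 14.0 kPa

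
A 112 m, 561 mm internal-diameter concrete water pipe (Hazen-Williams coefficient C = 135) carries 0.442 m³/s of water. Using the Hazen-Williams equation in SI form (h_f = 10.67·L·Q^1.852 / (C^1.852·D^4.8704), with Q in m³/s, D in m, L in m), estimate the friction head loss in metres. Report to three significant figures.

h_f ≈ 0.499 m

h_f = 10.67·112·0.442^1.852 / (135^1.852·0.561^4.8704) = 0.4989 m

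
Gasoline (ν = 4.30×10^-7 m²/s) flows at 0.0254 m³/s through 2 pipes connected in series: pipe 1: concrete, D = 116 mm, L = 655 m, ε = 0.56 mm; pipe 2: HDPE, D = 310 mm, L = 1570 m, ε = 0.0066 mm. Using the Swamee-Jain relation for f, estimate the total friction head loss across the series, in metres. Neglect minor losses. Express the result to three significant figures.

H ≈ 50.8 m

Pipe 1: V = 2.403 m/s, Re = 6.48×10^5, ε/D = 0.00483, f = 0.03028, h_1 = f(L/D)V²/2g = 50.34 m
Pipe 2: V = 0.3365 m/s, Re = 2.43×10^5, ε/D = 2.13×10^-5, f = 0.01518, h_2 = f(L/D)V²/2g = 0.4438 m
Series → Q common, losses add: H = Σh = 50.78 m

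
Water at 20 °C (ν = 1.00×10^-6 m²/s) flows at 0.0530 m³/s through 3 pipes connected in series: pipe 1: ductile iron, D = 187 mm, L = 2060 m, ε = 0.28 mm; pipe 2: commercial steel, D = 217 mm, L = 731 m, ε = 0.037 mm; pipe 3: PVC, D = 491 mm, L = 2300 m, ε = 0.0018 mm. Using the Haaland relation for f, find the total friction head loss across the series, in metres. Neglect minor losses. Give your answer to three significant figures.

Pipe 1: V = 1.930 m/s, Re = 3.61×10^5, ε/D = 0.00150, f = 0.02230, h_1 = f(L/D)V²/2g = 46.63 m
Pipe 2: V = 1.433 m/s, Re = 3.11×10^5, ε/D = 1.71×10^-4, f = 0.01576, h_2 = f(L/D)V²/2g = 5.557 m
Pipe 3: V = 0.2799 m/s, Re = 1.37×10^5, ε/D = 3.67×10^-6, f = 0.01671, h_3 = f(L/D)V²/2g = 0.3126 m
Series → Q common, losses add: H = Σh = 52.50 m

H ≈ 52.5 m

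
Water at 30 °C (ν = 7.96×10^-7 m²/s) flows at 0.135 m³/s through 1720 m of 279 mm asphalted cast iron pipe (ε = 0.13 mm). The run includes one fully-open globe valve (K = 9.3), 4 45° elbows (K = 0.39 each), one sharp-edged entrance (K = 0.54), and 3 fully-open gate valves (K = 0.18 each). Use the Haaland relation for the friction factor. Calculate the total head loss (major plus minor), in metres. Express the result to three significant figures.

H_L ≈ 29.1 m

V = 4Q/(πD²) = 2.208 m/s; V²/2g = 0.2485 m
Re = 7.74×10^5, ε/D = 4.66×10^-4 → f = 0.01706 (Haaland)
Major: h_f = f(L/D)·V²/2g = 0.01706·6165·0.2485 = 26.14 m
Minor: ΣK = 11.9; h_m = ΣK·V²/2g = 2.967 m
Total H_L = 26.14 + 2.967 = 29.11 m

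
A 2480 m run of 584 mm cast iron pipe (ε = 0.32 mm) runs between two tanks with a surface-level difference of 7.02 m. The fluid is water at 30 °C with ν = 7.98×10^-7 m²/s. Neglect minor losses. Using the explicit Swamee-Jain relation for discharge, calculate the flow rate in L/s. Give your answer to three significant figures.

Q ≈ 364 L/s

Swamee-Jain (Type II): Q = -0.965·√(gD⁵h_f/L)·ln[ε/(3.7D) + √(3.17ν²L/(gD³h_f))]
√(gD⁵h_f/L) = √(9.81·0.584⁵·7.02/2480) = 0.04343
ε/(3.7D) = 1.48×10^-4; √(3.17ν²L/(gD³h_f)) = 1.91×10^-5
Q = -0.965·0.04343·ln(1.672×10^-4) = 0.3645 m³/s
Check: V = 1.36 m/s, Re = 9.96×10^5, f = 0.01762, h_f = 7.06 m ≈ 7.02 m ✓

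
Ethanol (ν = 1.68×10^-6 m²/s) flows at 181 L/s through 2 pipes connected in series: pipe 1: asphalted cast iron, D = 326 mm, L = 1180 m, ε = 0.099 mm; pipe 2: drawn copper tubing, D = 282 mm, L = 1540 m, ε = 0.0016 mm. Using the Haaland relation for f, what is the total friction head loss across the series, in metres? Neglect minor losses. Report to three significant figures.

H ≈ 45.0 m

Pipe 1: V = 2.168 m/s, Re = 4.21×10^5, ε/D = 3.04×10^-4, f = 0.01638, h_1 = f(L/D)V²/2g = 14.21 m
Pipe 2: V = 2.898 m/s, Re = 4.86×10^5, ε/D = 5.67×10^-6, f = 0.01319, h_2 = f(L/D)V²/2g = 30.83 m
Series → Q common, losses add: H = Σh = 45.03 m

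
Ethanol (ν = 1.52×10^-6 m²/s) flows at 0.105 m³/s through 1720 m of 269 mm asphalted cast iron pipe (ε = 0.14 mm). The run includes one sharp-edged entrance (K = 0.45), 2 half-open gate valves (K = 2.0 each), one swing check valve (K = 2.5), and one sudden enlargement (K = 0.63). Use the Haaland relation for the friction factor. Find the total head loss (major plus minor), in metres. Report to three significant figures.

V = 4Q/(πD²) = 1.848 m/s; V²/2g = 0.1740 m
Re = 3.27×10^5, ε/D = 5.20×10^-4 → f = 0.01809 (Haaland)
Major: h_f = f(L/D)·V²/2g = 0.01809·6394·0.1740 = 20.13 m
Minor: ΣK = 7.58; h_m = ΣK·V²/2g = 1.319 m
Total H_L = 20.13 + 1.319 = 21.45 m

H_L ≈ 21.4 m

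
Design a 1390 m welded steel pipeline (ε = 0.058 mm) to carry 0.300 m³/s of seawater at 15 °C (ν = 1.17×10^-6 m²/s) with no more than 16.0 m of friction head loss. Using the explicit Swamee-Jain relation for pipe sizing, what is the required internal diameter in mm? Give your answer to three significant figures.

D ≈ 396 mm

Swamee-Jain (Type III): D = 0.66·[ε^1.25·(LQ²/(gh_f))^4.75 + ν·Q^9.4·(L/(gh_f))^5.2]^0.04
LQ²/(gh_f) = 0.7970; L/(gh_f) = 8.856
Term 1 = ε^1.25·(…)^4.75 = 1.72×10^-6; Term 2 = ν·Q^9.4·(…)^5.2 = 1.20×10^-6
D = 0.66·(1.72×10^-6 + 1.20×10^-6)^0.04 = 0.3964 m = 396 mm
Check: V = 2.43 m/s, Re = 8.24×10^5, f = 0.01434, h_f = 15.1 m ≈ 16.0 m ✓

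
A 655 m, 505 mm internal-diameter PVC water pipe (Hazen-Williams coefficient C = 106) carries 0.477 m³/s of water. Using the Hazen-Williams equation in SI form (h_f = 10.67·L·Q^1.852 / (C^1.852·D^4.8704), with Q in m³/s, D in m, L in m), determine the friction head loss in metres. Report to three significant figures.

h_f ≈ 8.77 m

h_f = 10.67·655·0.477^1.852 / (106^1.852·0.505^4.8704) = 8.775 m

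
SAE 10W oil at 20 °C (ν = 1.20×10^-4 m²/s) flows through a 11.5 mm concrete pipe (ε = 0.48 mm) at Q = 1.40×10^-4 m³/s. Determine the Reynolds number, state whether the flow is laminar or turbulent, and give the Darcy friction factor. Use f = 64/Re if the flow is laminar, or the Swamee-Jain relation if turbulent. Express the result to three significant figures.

V = 4Q/(πD²) = 1.348 m/s
Re = VD/ν = 1.348·0.0115/1.20×10^-4 = 129
Re < 2300 → laminar → f = 64/Re = 0.4955

Re ≈ 129; laminar; f = 64/Re ≈ 0.495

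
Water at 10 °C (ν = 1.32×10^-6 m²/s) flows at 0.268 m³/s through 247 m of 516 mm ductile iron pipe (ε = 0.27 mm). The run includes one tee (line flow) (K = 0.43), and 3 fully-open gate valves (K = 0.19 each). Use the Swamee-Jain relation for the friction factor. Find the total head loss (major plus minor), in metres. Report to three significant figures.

V = 4Q/(πD²) = 1.282 m/s; V²/2g = 0.08371 m
Re = 5.01×10^5, ε/D = 5.23×10^-4 → f = 0.01792 (Swamee-Jain)
Major: h_f = f(L/D)·V²/2g = 0.01792·478.7·0.08371 = 0.7180 m
Minor: ΣK = 1.00; h_m = ΣK·V²/2g = 0.08371 m
Total H_L = 0.7180 + 0.08371 = 0.8018 m

H_L ≈ 0.802 m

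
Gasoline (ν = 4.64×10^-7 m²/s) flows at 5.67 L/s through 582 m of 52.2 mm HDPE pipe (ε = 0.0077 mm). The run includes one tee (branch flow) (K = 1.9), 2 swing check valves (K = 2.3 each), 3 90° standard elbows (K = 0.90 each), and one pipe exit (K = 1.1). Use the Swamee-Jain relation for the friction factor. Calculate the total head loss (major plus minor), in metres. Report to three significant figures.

V = 4Q/(πD²) = 2.649 m/s; V²/2g = 0.3578 m
Re = 2.98×10^5, ε/D = 1.48×10^-4 → f = 0.01588 (Swamee-Jain)
Major: h_f = f(L/D)·V²/2g = 0.01588·11149·0.3578 = 63.36 m
Minor: ΣK = 10.3; h_m = ΣK·V²/2g = 3.685 m
Total H_L = 63.36 + 3.685 = 67.04 m

H_L ≈ 67.0 m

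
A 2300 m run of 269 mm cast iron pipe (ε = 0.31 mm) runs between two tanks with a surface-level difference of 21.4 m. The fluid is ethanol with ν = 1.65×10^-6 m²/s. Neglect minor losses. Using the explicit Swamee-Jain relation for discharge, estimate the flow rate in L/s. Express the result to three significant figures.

Swamee-Jain (Type II): Q = -0.965·√(gD⁵h_f/L)·ln[ε/(3.7D) + √(3.17ν²L/(gD³h_f))]
√(gD⁵h_f/L) = √(9.81·0.269⁵·21.4/2300) = 0.01134
ε/(3.7D) = 3.11×10^-4; √(3.17ν²L/(gD³h_f)) = 6.97×10^-5
Q = -0.965·0.01134·ln(3.812×10^-4) = 0.08614 m³/s
Check: V = 1.52 m/s, Re = 2.47×10^5, f = 0.02154, h_f = 21.6 m ≈ 21.4 m ✓

Q ≈ 86.1 L/s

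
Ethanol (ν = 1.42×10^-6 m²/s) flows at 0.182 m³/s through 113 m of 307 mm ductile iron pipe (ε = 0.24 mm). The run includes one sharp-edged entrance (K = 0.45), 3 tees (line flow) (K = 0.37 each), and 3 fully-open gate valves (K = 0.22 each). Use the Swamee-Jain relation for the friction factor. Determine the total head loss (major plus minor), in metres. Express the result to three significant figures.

H_L ≈ 2.87 m

V = 4Q/(πD²) = 2.459 m/s; V²/2g = 0.3081 m
Re = 5.32×10^5, ε/D = 7.82×10^-4 → f = 0.01930 (Swamee-Jain)
Major: h_f = f(L/D)·V²/2g = 0.01930·368.1·0.3081 = 2.189 m
Minor: ΣK = 2.22; h_m = ΣK·V²/2g = 0.6840 m
Total H_L = 2.189 + 0.6840 = 2.873 m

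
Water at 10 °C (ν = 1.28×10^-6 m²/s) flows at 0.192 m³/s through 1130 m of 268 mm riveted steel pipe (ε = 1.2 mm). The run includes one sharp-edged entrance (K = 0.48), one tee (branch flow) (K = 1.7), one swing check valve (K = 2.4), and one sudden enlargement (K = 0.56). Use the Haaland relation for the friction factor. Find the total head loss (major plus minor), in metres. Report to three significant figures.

V = 4Q/(πD²) = 3.404 m/s; V²/2g = 0.5905 m
Re = 7.13×10^5, ε/D = 0.00448 → f = 0.02957 (Haaland)
Major: h_f = f(L/D)·V²/2g = 0.02957·4216·0.5905 = 73.61 m
Minor: ΣK = 5.14; h_m = ΣK·V²/2g = 3.035 m
Total H_L = 73.61 + 3.035 = 76.65 m

H_L ≈ 76.6 m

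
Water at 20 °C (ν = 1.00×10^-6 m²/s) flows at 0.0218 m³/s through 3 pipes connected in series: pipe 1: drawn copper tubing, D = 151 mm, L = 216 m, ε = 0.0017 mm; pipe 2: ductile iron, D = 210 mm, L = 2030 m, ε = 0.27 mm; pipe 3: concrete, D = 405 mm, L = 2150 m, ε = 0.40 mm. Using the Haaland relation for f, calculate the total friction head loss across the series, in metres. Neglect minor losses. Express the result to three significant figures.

Pipe 1: V = 1.217 m/s, Re = 1.84×10^5, ε/D = 1.13×10^-5, f = 0.01582, h_1 = f(L/D)V²/2g = 1.709 m
Pipe 2: V = 0.6294 m/s, Re = 1.32×10^5, ε/D = 0.00129, f = 0.02248, h_2 = f(L/D)V²/2g = 4.387 m
Pipe 3: V = 0.1692 m/s, Re = 6.85×10^4, ε/D = 9.88×10^-4, f = 0.02278, h_3 = f(L/D)V²/2g = 0.1765 m
Series → Q common, losses add: H = Σh = 6.272 m

H ≈ 6.27 m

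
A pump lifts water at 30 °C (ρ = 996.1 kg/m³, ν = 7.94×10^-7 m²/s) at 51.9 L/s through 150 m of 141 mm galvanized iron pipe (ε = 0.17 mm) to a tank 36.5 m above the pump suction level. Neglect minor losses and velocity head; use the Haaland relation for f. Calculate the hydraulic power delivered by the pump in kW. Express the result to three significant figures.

P_hyd ≈ 24.9 kW

V = 4Q/(πD²) = 3.324 m/s; Re = 5.90×10^5; ε/D = 0.00121; f = 0.02099
h_f = f(L/D)V²/2g = 12.58 m
Total head H = z + h_f = 36.5 + 12.58 = 49.08 m
P_hyd = ρgQH = 996.1·9.81·0.0519·49.08 = 24.89 kW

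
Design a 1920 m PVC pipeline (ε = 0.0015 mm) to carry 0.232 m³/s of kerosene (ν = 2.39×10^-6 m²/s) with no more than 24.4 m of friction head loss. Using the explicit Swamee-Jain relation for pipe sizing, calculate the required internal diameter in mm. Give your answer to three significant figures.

D ≈ 350 mm

Swamee-Jain (Type III): D = 0.66·[ε^1.25·(LQ²/(gh_f))^4.75 + ν·Q^9.4·(L/(gh_f))^5.2]^0.04
LQ²/(gh_f) = 0.4317; L/(gh_f) = 8.021
Term 1 = ε^1.25·(…)^4.75 = 9.71×10^-10; Term 2 = ν·Q^9.4·(…)^5.2 = 1.31×10^-7
D = 0.66·(9.71×10^-10 + 1.31×10^-7)^0.04 = 0.3502 m = 350 mm
Check: V = 2.41 m/s, Re = 3.53×10^5, f = 0.01400, h_f = 22.7 m ≈ 24.4 m ✓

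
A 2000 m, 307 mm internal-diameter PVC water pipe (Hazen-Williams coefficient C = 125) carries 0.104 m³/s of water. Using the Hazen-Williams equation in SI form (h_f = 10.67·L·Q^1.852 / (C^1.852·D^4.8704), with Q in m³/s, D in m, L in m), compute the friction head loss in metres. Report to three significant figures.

h_f = 10.67·2000·0.104^1.852 / (125^1.852·0.307^4.8704) = 13.28 m

h_f ≈ 13.3 m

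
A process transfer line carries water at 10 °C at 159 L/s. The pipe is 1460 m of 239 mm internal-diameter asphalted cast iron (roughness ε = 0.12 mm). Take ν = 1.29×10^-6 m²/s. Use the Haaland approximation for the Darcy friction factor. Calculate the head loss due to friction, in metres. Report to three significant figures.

h_f ≈ 68.1 m

V = 4Q/(πD²) = 4·0.159/(π·0.239²) = 3.544 m/s
Re = VD/ν = 3.544·0.239/1.29×10^-6 = 6.57×10^5 → turbulent
ε/D = 0.12/239 = 5.02×10^-4
Haaland: f = 0.01740
h_f = f(L/D)V²/(2g) = 0.01740·(1460/0.239)·3.544²/(2·9.81) = 68.06 m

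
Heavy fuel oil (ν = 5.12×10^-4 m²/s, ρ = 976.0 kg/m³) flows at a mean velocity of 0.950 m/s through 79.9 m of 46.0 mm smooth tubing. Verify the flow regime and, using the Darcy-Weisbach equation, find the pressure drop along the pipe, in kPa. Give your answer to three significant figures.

Re = VD/ν = 0.950·0.04600/5.12×10^-4 = 85.4 → laminar (Re < 2300)
f = 64/Re = 0.7498
h_f = f(L/D)V²/(2g) = 0.7498·(79.9/0.04600)·0.950²/(2·9.81) = 59.91 m
Δp = ρg·h_f = 976.0·9.81·59.91 = 573.6 kPa

Δp ≈ 574 kPa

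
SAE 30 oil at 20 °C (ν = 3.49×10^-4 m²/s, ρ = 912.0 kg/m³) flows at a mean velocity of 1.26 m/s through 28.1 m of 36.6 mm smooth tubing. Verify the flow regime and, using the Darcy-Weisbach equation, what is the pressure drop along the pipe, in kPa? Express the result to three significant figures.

Re = VD/ν = 1.26·0.03660/3.49×10^-4 = 132 → laminar (Re < 2300)
f = 64/Re = 0.4843
h_f = f(L/D)V²/(2g) = 0.4843·(28.1/0.03660)·1.26²/(2·9.81) = 30.09 m
Δp = ρg·h_f = 912.0·9.81·30.09 = 269.2 kPa

Δp ≈ 269 kPa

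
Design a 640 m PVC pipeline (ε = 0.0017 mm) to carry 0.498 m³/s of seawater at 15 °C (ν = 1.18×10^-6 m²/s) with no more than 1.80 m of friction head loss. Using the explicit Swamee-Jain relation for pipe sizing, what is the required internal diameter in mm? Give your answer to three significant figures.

D ≈ 621 mm

Swamee-Jain (Type III): D = 0.66·[ε^1.25·(LQ²/(gh_f))^4.75 + ν·Q^9.4·(L/(gh_f))^5.2]^0.04
LQ²/(gh_f) = 8.989; L/(gh_f) = 36.24
Term 1 = ε^1.25·(…)^4.75 = 0.00208; Term 2 = ν·Q^9.4·(…)^5.2 = 0.216
D = 0.66·(0.00208 + 0.216)^0.04 = 0.6210 m = 621 mm
Check: V = 1.64 m/s, Re = 8.65×10^5, f = 0.01196, h_f = 1.70 m ≈ 1.80 m ✓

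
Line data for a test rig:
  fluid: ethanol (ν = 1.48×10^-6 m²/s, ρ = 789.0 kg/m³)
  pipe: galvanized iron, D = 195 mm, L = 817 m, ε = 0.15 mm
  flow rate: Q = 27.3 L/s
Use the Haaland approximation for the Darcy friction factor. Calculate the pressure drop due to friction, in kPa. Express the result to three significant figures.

V = 4Q/(πD²) = 4·0.0273/(π·0.195²) = 0.9141 m/s
Re = VD/ν = 0.9141·0.195/1.48×10^-6 = 1.20×10^5 → turbulent
ε/D = 0.15/195 = 7.69×10^-4
Haaland: f = 0.02075
h_f = f(L/D)V²/(2g) = 0.02075·(817/0.195)·0.9141²/(2·9.81) = 3.703 m
Δp = ρg·h_f = 789.0·9.81·3.703 = 28.66 kPa

Δp ≈ 28.7 kPa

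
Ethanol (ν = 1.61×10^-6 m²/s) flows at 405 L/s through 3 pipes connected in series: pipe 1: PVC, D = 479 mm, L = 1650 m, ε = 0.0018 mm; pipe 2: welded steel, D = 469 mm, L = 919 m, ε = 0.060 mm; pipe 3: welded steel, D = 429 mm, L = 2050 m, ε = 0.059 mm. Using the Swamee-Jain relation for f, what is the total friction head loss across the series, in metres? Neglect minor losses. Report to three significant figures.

H ≈ 46.4 m

Pipe 1: V = 2.247 m/s, Re = 6.69×10^5, ε/D = 3.76×10^-6, f = 0.01251, h_1 = f(L/D)V²/2g = 11.09 m
Pipe 2: V = 2.344 m/s, Re = 6.83×10^5, ε/D = 1.28×10^-4, f = 0.01434, h_2 = f(L/D)V²/2g = 7.871 m
Pipe 3: V = 2.802 m/s, Re = 7.47×10^5, ε/D = 1.38×10^-4, f = 0.01435, h_3 = f(L/D)V²/2g = 27.43 m
Series → Q common, losses add: H = Σh = 46.39 m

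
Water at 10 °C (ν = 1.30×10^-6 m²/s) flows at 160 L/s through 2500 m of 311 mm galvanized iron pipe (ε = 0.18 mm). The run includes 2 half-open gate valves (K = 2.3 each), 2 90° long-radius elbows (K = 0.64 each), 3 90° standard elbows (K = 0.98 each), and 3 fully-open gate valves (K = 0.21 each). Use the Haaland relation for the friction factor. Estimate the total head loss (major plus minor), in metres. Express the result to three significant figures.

V = 4Q/(πD²) = 2.106 m/s; V²/2g = 0.2261 m
Re = 5.04×10^5, ε/D = 5.79×10^-4 → f = 0.01805 (Haaland)
Major: h_f = f(L/D)·V²/2g = 0.01805·8039·0.2261 = 32.82 m
Minor: ΣK = 9.45; h_m = ΣK·V²/2g = 2.137 m
Total H_L = 32.82 + 2.137 = 34.95 m

H_L ≈ 35.0 m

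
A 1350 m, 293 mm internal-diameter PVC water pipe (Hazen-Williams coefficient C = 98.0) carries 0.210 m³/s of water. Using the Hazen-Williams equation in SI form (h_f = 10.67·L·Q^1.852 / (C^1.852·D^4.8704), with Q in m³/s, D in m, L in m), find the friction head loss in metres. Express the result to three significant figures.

h_f ≈ 64.9 m

h_f = 10.67·1350·0.210^1.852 / (98.0^1.852·0.293^4.8704) = 64.87 m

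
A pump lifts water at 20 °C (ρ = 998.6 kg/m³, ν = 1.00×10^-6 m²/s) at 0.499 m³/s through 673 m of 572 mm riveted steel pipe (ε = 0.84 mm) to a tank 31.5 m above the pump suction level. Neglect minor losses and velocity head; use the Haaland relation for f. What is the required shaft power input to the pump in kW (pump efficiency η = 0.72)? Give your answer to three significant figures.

P_shaft ≈ 247 kW

V = 4Q/(πD²) = 1.942 m/s; Re = 1.11×10^6; ε/D = 0.00147; f = 0.02184
h_f = f(L/D)V²/2g = 4.938 m
Total head H = z + h_f = 31.5 + 4.938 = 36.44 m
P_hyd = ρgQH = 998.6·9.81·0.499·36.44 = 178.1 kW
P_shaft = P_hyd/η = 178.1/0.72 = 247.4 kW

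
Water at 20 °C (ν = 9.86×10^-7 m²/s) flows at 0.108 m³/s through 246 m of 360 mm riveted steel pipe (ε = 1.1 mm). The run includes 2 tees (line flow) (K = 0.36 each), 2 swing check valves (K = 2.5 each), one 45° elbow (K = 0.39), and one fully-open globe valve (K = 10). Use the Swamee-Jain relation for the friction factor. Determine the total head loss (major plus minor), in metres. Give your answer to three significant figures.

V = 4Q/(πD²) = 1.061 m/s; V²/2g = 0.05738 m
Re = 3.87×10^5, ε/D = 0.00306 → f = 0.02677 (Swamee-Jain)
Major: h_f = f(L/D)·V²/2g = 0.02677·683.3·0.05738 = 1.050 m
Minor: ΣK = 16.1; h_m = ΣK·V²/2g = 0.9244 m
Total H_L = 1.050 + 0.9244 = 1.974 m

H_L ≈ 1.97 m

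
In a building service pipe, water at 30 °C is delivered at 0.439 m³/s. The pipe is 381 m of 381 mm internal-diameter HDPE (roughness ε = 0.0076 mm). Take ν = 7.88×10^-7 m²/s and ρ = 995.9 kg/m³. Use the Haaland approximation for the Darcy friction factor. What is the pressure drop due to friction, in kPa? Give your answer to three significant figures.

Δp ≈ 81.4 kPa

V = 4Q/(πD²) = 4·0.439/(π·0.381²) = 3.851 m/s
Re = VD/ν = 3.851·0.381/7.88×10^-7 = 1.86×10^6 → turbulent
ε/D = 0.0076/381 = 1.99×10^-5
Haaland: f = 0.01103
h_f = f(L/D)V²/(2g) = 0.01103·(381/0.381)·3.851²/(2·9.81) = 8.334 m
Δp = ρg·h_f = 995.9·9.81·8.334 = 81.42 kPa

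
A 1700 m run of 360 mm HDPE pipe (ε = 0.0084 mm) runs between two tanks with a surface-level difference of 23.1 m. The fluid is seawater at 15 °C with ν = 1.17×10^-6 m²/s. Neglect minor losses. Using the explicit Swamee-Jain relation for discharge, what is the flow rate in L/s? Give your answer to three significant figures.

Swamee-Jain (Type II): Q = -0.965·√(gD⁵h_f/L)·ln[ε/(3.7D) + √(3.17ν²L/(gD³h_f))]
√(gD⁵h_f/L) = √(9.81·0.360⁵·23.1/1700) = 0.02839
ε/(3.7D) = 6.31×10^-6; √(3.17ν²L/(gD³h_f)) = 2.64×10^-5
Q = -0.965·0.02839·ln(3.272×10^-5) = 0.2829 m³/s
Check: V = 2.78 m/s, Re = 8.55×10^5, f = 0.01242, h_f = 23.1 m ≈ 23.1 m ✓

Q ≈ 283 L/s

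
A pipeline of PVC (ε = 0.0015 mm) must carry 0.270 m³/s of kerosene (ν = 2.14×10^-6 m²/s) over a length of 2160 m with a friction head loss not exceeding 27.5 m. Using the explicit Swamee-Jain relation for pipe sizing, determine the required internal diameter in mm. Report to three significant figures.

D ≈ 369 mm

Swamee-Jain (Type III): D = 0.66·[ε^1.25·(LQ²/(gh_f))^4.75 + ν·Q^9.4·(L/(gh_f))^5.2]^0.04
LQ²/(gh_f) = 0.5837; L/(gh_f) = 8.007
Term 1 = ε^1.25·(…)^4.75 = 4.07×10^-9; Term 2 = ν·Q^9.4·(…)^5.2 = 4.82×10^-7
D = 0.66·(4.07×10^-9 + 4.82×10^-7)^0.04 = 0.3690 m = 369 mm
Check: V = 2.52 m/s, Re = 4.35×10^5, f = 0.01348, h_f = 25.6 m ≈ 27.5 m ✓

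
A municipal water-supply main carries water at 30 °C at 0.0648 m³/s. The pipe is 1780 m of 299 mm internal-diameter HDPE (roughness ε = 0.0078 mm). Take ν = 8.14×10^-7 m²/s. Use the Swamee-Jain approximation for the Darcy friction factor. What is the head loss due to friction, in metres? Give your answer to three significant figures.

V = 4Q/(πD²) = 4·0.0648/(π·0.299²) = 0.9229 m/s
Re = VD/ν = 0.9229·0.299/8.14×10^-7 = 3.39×10^5 → turbulent
ε/D = 0.0078/299 = 2.61×10^-5
Swamee-Jain: f = 0.01437
h_f = f(L/D)V²/(2g) = 0.01437·(1780/0.299)·0.9229²/(2·9.81) = 3.715 m

h_f ≈ 3.71 m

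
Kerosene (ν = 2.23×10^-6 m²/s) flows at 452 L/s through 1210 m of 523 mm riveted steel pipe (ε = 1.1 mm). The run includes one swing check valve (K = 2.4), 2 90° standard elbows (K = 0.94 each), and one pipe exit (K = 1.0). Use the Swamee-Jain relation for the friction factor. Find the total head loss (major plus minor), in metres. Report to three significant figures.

H_L ≈ 13.8 m

V = 4Q/(πD²) = 2.104 m/s; V²/2g = 0.2256 m
Re = 4.93×10^5, ε/D = 0.00210 → f = 0.02421 (Swamee-Jain)
Major: h_f = f(L/D)·V²/2g = 0.02421·2314·0.2256 = 12.64 m
Minor: ΣK = 5.28; h_m = ΣK·V²/2g = 1.191 m
Total H_L = 12.64 + 1.191 = 13.83 m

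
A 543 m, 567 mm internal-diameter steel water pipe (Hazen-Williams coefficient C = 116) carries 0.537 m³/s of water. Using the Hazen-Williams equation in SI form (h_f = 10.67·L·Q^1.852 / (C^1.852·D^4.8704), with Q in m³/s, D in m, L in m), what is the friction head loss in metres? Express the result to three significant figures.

h_f ≈ 4.36 m

h_f = 10.67·543·0.537^1.852 / (116^1.852·0.567^4.8704) = 4.362 m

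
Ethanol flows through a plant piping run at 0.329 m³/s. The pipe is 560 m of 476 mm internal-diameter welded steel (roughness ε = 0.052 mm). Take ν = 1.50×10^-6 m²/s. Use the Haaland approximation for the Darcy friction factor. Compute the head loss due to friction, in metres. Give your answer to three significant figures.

h_f ≈ 2.89 m

V = 4Q/(πD²) = 4·0.329/(π·0.476²) = 1.849 m/s
Re = VD/ν = 1.849·0.476/1.50×10^-6 = 5.87×10^5 → turbulent
ε/D = 0.052/476 = 1.09×10^-4
Haaland: f = 0.01412
h_f = f(L/D)V²/(2g) = 0.01412·(560/0.476)·1.849²/(2·9.81) = 2.894 m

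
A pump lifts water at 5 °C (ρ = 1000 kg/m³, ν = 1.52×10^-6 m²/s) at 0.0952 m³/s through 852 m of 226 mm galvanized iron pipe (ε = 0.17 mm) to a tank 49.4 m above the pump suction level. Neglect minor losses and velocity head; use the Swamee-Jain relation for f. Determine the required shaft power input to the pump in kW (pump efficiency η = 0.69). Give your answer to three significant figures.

V = 4Q/(πD²) = 2.373 m/s; Re = 3.53×10^5; ε/D = 7.52×10^-4; f = 0.01948
h_f = f(L/D)V²/2g = 21.08 m
Total head H = z + h_f = 49.4 + 21.08 = 70.48 m
P_hyd = ρgQH = 1000·9.81·0.0952·70.48 = 65.82 kW
P_shaft = P_hyd/η = 65.82/0.69 = 95.40 kW

P_shaft ≈ 95.4 kW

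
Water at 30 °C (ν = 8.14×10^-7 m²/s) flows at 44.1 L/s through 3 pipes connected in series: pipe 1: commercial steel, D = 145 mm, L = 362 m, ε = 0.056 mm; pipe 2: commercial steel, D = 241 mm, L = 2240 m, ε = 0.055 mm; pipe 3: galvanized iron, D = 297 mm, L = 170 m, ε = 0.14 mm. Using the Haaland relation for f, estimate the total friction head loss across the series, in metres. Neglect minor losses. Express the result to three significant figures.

H ≈ 22.8 m

Pipe 1: V = 2.671 m/s, Re = 4.76×10^5, ε/D = 3.86×10^-4, f = 0.01686, h_1 = f(L/D)V²/2g = 15.30 m
Pipe 2: V = 0.9668 m/s, Re = 2.86×10^5, ε/D = 2.28×10^-4, f = 0.01636, h_2 = f(L/D)V²/2g = 7.243 m
Pipe 3: V = 0.6366 m/s, Re = 2.32×10^5, ε/D = 4.71×10^-4, f = 0.01825, h_3 = f(L/D)V²/2g = 0.2157 m
Series → Q common, losses add: H = Σh = 22.76 m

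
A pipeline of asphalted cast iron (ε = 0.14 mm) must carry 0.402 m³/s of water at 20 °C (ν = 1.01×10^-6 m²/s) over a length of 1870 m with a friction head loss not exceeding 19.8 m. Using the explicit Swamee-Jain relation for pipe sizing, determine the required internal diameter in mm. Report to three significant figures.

D ≈ 464 mm

Swamee-Jain (Type III): D = 0.66·[ε^1.25·(LQ²/(gh_f))^4.75 + ν·Q^9.4·(L/(gh_f))^5.2]^0.04
LQ²/(gh_f) = 1.556; L/(gh_f) = 9.627
Term 1 = ε^1.25·(…)^4.75 = 1.24×10^-4; Term 2 = ν·Q^9.4·(…)^5.2 = 2.50×10^-5
D = 0.66·(1.24×10^-4 + 2.50×10^-5)^0.04 = 0.4640 m = 464 mm
Check: V = 2.38 m/s, Re = 1.09×10^6, f = 0.01571, h_f = 18.2 m ≈ 19.8 m ✓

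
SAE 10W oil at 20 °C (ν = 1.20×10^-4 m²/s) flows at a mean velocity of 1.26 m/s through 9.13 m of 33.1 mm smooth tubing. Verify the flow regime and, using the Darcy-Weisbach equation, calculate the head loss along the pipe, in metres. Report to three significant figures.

Re = VD/ν = 1.26·0.03310/1.20×10^-4 = 348 → laminar (Re < 2300)
f = 64/Re = 0.1841
h_f = f(L/D)V²/(2g) = 0.1841·(9.13/0.03310)·1.26²/(2·9.81) = 4.110 m

h_f ≈ 4.11 m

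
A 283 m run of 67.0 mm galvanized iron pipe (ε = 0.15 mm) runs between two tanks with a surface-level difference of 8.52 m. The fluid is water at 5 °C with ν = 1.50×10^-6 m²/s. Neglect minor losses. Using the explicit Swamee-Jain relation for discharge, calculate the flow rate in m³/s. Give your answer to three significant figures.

Swamee-Jain (Type II): Q = -0.965·√(gD⁵h_f/L)·ln[ε/(3.7D) + √(3.17ν²L/(gD³h_f))]
√(gD⁵h_f/L) = √(9.81·0.0670⁵·8.52/283) = 6.315×10^-4
ε/(3.7D) = 6.05×10^-4; √(3.17ν²L/(gD³h_f)) = 2.83×10^-4
Q = -0.965·6.315×10^-4·ln(8.884×10^-4) = 0.004281 m³/s
Check: V = 1.21 m/s, Re = 5.42×10^4, f = 0.02712, h_f = 8.61 m ≈ 8.52 m ✓

Q ≈ 0.00428 m³/s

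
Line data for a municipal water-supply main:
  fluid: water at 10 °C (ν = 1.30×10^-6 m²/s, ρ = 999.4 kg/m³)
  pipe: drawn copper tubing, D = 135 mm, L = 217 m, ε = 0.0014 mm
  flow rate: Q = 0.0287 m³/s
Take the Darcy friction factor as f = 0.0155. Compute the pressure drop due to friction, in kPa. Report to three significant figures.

V = 4Q/(πD²) = 4·0.0287/(π·0.135²) = 2.005 m/s
h_f = f(L/D)V²/(2g) = 0.01550·(217/0.135)·2.005²/(2·9.81) = 5.105 m
Δp = ρg·h_f = 999.4·9.81·5.105 = 50.05 kPa

Δp ≈ 50.1 kPa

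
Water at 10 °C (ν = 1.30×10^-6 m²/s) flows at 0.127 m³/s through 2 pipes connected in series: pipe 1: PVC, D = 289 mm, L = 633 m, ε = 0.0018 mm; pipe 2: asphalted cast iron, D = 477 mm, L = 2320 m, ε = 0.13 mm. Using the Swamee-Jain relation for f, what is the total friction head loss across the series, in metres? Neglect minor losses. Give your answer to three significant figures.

H ≈ 7.81 m

Pipe 1: V = 1.936 m/s, Re = 4.30×10^5, ε/D = 6.23×10^-6, f = 0.01354, h_1 = f(L/D)V²/2g = 5.666 m
Pipe 2: V = 0.7107 m/s, Re = 2.61×10^5, ε/D = 2.73×10^-4, f = 0.01710, h_2 = f(L/D)V²/2g = 2.142 m
Series → Q common, losses add: H = Σh = 7.808 m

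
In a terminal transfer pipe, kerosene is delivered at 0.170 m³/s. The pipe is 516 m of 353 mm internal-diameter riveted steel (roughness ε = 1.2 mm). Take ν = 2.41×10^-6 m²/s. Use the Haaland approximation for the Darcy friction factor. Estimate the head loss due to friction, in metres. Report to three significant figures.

h_f ≈ 6.20 m

V = 4Q/(πD²) = 4·0.170/(π·0.353²) = 1.737 m/s
Re = VD/ν = 1.737·0.353/2.41×10^-6 = 2.54×10^5 → turbulent
ε/D = 1.2/353 = 0.00340
Haaland: f = 0.02760
h_f = f(L/D)V²/(2g) = 0.02760·(516/0.353)·1.737²/(2·9.81) = 6.205 m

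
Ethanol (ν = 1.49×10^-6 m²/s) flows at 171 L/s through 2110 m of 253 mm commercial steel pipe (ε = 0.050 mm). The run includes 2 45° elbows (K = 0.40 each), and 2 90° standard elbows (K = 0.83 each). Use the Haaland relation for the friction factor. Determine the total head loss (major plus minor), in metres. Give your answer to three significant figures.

V = 4Q/(πD²) = 3.401 m/s; V²/2g = 0.5897 m
Re = 5.78×10^5, ε/D = 1.98×10^-4 → f = 0.01509 (Haaland)
Major: h_f = f(L/D)·V²/2g = 0.01509·8340·0.5897 = 74.22 m
Minor: ΣK = 2.46; h_m = ΣK·V²/2g = 1.451 m
Total H_L = 74.22 + 1.451 = 75.68 m

H_L ≈ 75.7 m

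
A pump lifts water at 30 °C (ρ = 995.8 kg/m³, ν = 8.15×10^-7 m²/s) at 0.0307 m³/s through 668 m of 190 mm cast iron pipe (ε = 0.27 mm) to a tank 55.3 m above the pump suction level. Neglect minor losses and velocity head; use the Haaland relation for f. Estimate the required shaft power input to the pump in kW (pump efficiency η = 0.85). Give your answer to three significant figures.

V = 4Q/(πD²) = 1.083 m/s; Re = 2.52×10^5; ε/D = 0.00142; f = 0.02226
h_f = f(L/D)V²/2g = 4.677 m
Total head H = z + h_f = 55.3 + 4.677 = 59.98 m
P_hyd = ρgQH = 995.8·9.81·0.0307·59.98 = 17.99 kW
P_shaft = P_hyd/η = 17.99/0.85 = 21.16 kW

P_shaft ≈ 21.2 kW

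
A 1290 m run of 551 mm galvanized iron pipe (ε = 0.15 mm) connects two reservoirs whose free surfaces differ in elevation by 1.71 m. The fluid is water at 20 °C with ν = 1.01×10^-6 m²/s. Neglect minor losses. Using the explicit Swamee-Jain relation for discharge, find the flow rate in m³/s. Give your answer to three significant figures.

Q ≈ 0.226 m³/s

Swamee-Jain (Type II): Q = -0.965·√(gD⁵h_f/L)·ln[ε/(3.7D) + √(3.17ν²L/(gD³h_f))]
√(gD⁵h_f/L) = √(9.81·0.551⁵·1.71/1290) = 0.02570
ε/(3.7D) = 7.36×10^-5; √(3.17ν²L/(gD³h_f)) = 3.86×10^-5
Q = -0.965·0.02570·ln(1.121×10^-4) = 0.2256 m³/s
Check: V = 0.946 m/s, Re = 5.16×10^5, f = 0.01611, h_f = 1.72 m ≈ 1.71 m ✓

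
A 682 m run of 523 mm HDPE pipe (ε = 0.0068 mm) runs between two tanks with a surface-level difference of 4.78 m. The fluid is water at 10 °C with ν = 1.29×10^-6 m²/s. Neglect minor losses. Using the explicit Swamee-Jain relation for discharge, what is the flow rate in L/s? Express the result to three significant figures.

Swamee-Jain (Type II): Q = -0.965·√(gD⁵h_f/L)·ln[ε/(3.7D) + √(3.17ν²L/(gD³h_f))]
√(gD⁵h_f/L) = √(9.81·0.523⁵·4.78/682) = 0.05187
ε/(3.7D) = 3.51×10^-6; √(3.17ν²L/(gD³h_f)) = 2.32×10^-5
Q = -0.965·0.05187·ln(2.667×10^-5) = 0.5272 m³/s
Check: V = 2.45 m/s, Re = 9.95×10^5, f = 0.01193, h_f = 4.78 m ≈ 4.78 m ✓

Q ≈ 527 L/s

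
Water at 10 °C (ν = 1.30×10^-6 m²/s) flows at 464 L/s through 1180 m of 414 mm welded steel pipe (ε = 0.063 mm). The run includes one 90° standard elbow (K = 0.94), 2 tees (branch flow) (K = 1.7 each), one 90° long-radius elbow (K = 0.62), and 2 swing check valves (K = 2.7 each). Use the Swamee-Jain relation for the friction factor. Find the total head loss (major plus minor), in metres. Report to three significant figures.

V = 4Q/(πD²) = 3.447 m/s; V²/2g = 0.6056 m
Re = 1.10×10^6, ε/D = 1.52×10^-4 → f = 0.01413 (Swamee-Jain)
Major: h_f = f(L/D)·V²/2g = 0.01413·2850·0.6056 = 24.38 m
Minor: ΣK = 10.4; h_m = ΣK·V²/2g = 6.274 m
Total H_L = 24.38 + 6.274 = 30.66 m

H_L ≈ 30.7 m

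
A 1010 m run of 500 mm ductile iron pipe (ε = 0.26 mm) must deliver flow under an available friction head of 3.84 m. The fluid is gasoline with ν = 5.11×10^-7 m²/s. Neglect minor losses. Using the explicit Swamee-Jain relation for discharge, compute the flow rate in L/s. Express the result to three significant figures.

Q ≈ 289 L/s

Swamee-Jain (Type II): Q = -0.965·√(gD⁵h_f/L)·ln[ε/(3.7D) + √(3.17ν²L/(gD³h_f))]
√(gD⁵h_f/L) = √(9.81·0.500⁵·3.84/1010) = 0.03414
ε/(3.7D) = 1.41×10^-4; √(3.17ν²L/(gD³h_f)) = 1.33×10^-5
Q = -0.965·0.03414·ln(1.539×10^-4) = 0.2892 m³/s
Check: V = 1.47 m/s, Re = 1.44×10^6, f = 0.01728, h_f = 3.86 m ≈ 3.84 m ✓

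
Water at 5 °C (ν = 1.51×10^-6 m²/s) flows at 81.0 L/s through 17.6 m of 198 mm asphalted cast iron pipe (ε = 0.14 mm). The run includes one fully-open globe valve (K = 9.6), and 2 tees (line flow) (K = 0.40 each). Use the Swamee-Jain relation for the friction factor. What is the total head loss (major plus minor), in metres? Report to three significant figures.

H_L ≈ 4.27 m

V = 4Q/(πD²) = 2.631 m/s; V²/2g = 0.3527 m
Re = 3.45×10^5, ε/D = 7.07×10^-4 → f = 0.01928 (Swamee-Jain)
Major: h_f = f(L/D)·V²/2g = 0.01928·88.89·0.3527 = 0.6045 m
Minor: ΣK = 10.4; h_m = ΣK·V²/2g = 3.668 m
Total H_L = 0.6045 + 3.668 = 4.273 m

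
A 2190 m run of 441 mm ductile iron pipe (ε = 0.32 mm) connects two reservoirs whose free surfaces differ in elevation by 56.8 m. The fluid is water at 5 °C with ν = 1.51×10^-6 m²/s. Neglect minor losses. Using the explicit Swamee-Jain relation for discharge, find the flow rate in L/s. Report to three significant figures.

Q ≈ 531 L/s

Swamee-Jain (Type II): Q = -0.965·√(gD⁵h_f/L)·ln[ε/(3.7D) + √(3.17ν²L/(gD³h_f))]
√(gD⁵h_f/L) = √(9.81·0.441⁵·56.8/2190) = 0.06515
ε/(3.7D) = 1.96×10^-4; √(3.17ν²L/(gD³h_f)) = 1.82×10^-5
Q = -0.965·0.06515·ln(2.143×10^-4) = 0.5311 m³/s
Check: V = 3.48 m/s, Re = 1.02×10^6, f = 0.01866, h_f = 57.1 m ≈ 56.8 m ✓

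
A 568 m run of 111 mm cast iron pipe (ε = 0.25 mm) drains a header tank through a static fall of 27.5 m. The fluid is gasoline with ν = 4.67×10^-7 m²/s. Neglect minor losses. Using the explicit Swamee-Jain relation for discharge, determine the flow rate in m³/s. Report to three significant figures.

Q ≈ 0.0201 m³/s

Swamee-Jain (Type II): Q = -0.965·√(gD⁵h_f/L)·ln[ε/(3.7D) + √(3.17ν²L/(gD³h_f))]
√(gD⁵h_f/L) = √(9.81·0.111⁵·27.5/568) = 0.002829
ε/(3.7D) = 6.09×10^-4; √(3.17ν²L/(gD³h_f)) = 3.26×10^-5
Q = -0.965·0.002829·ln(6.413×10^-4) = 0.02007 m³/s
Check: V = 2.07 m/s, Re = 4.93×10^5, f = 0.02463, h_f = 27.6 m ≈ 27.5 m ✓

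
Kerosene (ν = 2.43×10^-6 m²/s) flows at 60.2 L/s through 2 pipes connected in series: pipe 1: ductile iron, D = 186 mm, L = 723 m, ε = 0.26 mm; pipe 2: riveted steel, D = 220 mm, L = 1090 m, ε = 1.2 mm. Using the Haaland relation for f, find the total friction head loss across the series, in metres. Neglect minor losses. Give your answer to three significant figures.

Pipe 1: V = 2.216 m/s, Re = 1.70×10^5, ε/D = 0.00140, f = 0.02254, h_1 = f(L/D)V²/2g = 21.92 m
Pipe 2: V = 1.584 m/s, Re = 1.43×10^5, ε/D = 0.00545, f = 0.03181, h_2 = f(L/D)V²/2g = 20.15 m
Series → Q common, losses add: H = Σh = 42.07 m

H ≈ 42.1 m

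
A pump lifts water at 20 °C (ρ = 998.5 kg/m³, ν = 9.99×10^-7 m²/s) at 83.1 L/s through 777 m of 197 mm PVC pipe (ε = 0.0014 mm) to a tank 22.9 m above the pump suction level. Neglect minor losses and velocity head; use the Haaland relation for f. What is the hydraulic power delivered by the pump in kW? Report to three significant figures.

V = 4Q/(πD²) = 2.726 m/s; Re = 5.38×10^5; ε/D = 7.11×10^-6; f = 0.01298
h_f = f(L/D)V²/2g = 19.39 m
Total head H = z + h_f = 22.9 + 19.39 = 42.29 m
P_hyd = ρgQH = 998.5·9.81·0.0831·42.29 = 34.43 kW

P_hyd ≈ 34.4 kW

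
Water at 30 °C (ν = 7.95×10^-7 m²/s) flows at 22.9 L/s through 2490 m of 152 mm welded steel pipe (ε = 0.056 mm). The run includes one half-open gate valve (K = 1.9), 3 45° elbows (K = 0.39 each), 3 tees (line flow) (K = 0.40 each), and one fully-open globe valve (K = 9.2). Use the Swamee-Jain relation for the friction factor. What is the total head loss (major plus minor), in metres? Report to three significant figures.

H_L ≈ 24.9 m

V = 4Q/(πD²) = 1.262 m/s; V²/2g = 0.08117 m
Re = 2.41×10^5, ε/D = 3.68×10^-4 → f = 0.01787 (Swamee-Jain)
Major: h_f = f(L/D)·V²/2g = 0.01787·16382·0.08117 = 23.76 m
Minor: ΣK = 13.5; h_m = ΣK·V²/2g = 1.093 m
Total H_L = 23.76 + 1.093 = 24.85 m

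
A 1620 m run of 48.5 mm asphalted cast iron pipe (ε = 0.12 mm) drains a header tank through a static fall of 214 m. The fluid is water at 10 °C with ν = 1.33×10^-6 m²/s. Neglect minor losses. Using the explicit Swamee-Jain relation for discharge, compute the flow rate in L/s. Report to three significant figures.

Q ≈ 4.01 L/s

Swamee-Jain (Type II): Q = -0.965·√(gD⁵h_f/L)·ln[ε/(3.7D) + √(3.17ν²L/(gD³h_f))]
√(gD⁵h_f/L) = √(9.81·0.0485⁵·214/1620) = 5.897×10^-4
ε/(3.7D) = 6.69×10^-4; √(3.17ν²L/(gD³h_f)) = 1.95×10^-4
Q = -0.965·5.897×10^-4·ln(8.635×10^-4) = 0.004015 m³/s
Check: V = 2.17 m/s, Re = 7.92×10^4, f = 0.02689, h_f = 216 m ≈ 214 m ✓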